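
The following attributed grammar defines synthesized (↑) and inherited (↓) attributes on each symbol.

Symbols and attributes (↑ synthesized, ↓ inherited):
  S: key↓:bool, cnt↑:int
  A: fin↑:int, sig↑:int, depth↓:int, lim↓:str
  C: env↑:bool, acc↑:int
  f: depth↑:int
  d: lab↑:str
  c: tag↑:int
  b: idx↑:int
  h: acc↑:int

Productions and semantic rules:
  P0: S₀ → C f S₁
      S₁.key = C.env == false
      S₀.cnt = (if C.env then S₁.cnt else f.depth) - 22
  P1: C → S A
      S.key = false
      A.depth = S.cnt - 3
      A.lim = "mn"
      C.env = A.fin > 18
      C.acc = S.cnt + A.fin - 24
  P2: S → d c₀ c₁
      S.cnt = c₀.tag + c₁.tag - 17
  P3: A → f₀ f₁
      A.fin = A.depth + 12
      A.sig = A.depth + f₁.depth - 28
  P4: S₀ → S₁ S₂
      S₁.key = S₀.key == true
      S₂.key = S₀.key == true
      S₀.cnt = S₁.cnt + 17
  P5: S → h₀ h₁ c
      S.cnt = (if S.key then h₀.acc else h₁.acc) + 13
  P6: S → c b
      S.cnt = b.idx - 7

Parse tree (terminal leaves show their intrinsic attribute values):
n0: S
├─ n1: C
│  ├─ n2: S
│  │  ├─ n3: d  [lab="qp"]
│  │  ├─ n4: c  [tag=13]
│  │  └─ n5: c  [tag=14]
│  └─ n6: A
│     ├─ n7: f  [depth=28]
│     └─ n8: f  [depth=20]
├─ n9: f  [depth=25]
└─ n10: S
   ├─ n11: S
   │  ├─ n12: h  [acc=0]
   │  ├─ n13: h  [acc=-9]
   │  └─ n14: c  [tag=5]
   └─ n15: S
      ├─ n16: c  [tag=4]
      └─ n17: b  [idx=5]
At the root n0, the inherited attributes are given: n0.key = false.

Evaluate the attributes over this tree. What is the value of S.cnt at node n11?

1. n0.key = false  [given at root]
2. n2.key = false  [false]
3. n3.lab = "qp"  [terminal]
4. n4.tag = 13  [terminal]
5. n5.tag = 14  [terminal]
6. n2.cnt = 10  [c₀.tag + c₁.tag - 17]
7. n6.depth = 7  [S.cnt - 3]
8. n6.lim = "mn"  ["mn"]
9. n7.depth = 28  [terminal]
10. n8.depth = 20  [terminal]
11. n6.fin = 19  [A.depth + 12]
12. n6.sig = -1  [A.depth + f₁.depth - 28]
13. n1.env = true  [A.fin > 18]
14. n1.acc = 5  [S.cnt + A.fin - 24]
15. n9.depth = 25  [terminal]
16. n10.key = false  [C.env == false]
17. n11.key = false  [S₀.key == true]
18. n12.acc = 0  [terminal]
19. n13.acc = -9  [terminal]
20. n14.tag = 5  [terminal]
21. n11.cnt = 4  [(if S.key then h₀.acc else h₁.acc) + 13]
22. n15.key = false  [S₀.key == true]
23. n16.tag = 4  [terminal]
24. n17.idx = 5  [terminal]
25. n15.cnt = -2  [b.idx - 7]
26. n10.cnt = 21  [S₁.cnt + 17]
27. n0.cnt = -1  [(if C.env then S₁.cnt else f.depth) - 22]

4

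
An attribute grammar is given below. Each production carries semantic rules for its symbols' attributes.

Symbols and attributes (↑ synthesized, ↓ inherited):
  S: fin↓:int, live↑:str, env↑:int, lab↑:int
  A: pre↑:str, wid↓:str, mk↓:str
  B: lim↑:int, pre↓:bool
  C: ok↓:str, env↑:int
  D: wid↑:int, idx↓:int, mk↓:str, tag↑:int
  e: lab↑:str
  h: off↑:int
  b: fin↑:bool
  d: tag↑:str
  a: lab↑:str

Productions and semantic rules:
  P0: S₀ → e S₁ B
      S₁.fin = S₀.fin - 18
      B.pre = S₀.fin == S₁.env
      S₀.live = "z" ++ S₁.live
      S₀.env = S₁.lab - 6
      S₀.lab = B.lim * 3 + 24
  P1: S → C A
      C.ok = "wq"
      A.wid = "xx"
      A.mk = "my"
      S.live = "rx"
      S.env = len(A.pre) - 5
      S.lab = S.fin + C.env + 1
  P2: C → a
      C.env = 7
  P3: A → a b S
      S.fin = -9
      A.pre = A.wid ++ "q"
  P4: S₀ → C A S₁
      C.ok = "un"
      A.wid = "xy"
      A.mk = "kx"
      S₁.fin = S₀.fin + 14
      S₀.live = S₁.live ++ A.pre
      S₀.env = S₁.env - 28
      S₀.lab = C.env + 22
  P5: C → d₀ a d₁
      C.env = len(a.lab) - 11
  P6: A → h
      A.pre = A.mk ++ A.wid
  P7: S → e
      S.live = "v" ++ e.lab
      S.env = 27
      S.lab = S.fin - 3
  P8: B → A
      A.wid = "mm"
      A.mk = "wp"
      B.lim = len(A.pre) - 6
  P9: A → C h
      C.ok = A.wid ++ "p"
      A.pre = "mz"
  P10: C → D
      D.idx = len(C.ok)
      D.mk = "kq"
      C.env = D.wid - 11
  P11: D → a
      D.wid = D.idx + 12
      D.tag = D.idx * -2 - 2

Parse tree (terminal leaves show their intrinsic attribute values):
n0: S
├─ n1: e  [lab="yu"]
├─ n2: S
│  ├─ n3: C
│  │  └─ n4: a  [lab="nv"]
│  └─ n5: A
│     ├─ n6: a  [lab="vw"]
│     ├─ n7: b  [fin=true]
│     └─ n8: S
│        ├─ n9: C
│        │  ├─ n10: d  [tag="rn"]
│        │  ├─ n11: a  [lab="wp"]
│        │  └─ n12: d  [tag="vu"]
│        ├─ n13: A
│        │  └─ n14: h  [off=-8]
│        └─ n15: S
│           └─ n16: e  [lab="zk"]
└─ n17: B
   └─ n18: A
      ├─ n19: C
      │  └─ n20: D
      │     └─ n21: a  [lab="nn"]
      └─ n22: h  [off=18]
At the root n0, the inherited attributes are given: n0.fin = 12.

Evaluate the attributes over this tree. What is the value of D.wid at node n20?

1. n0.fin = 12  [given at root]
2. n1.lab = "yu"  [terminal]
3. n2.fin = -6  [S₀.fin - 18]
4. n3.ok = "wq"  ["wq"]
5. n4.lab = "nv"  [terminal]
6. n3.env = 7  [7]
7. n5.wid = "xx"  ["xx"]
8. n5.mk = "my"  ["my"]
9. n6.lab = "vw"  [terminal]
10. n7.fin = true  [terminal]
11. n8.fin = -9  [-9]
12. n9.ok = "un"  ["un"]
13. n10.tag = "rn"  [terminal]
14. n11.lab = "wp"  [terminal]
15. n12.tag = "vu"  [terminal]
16. n9.env = -9  [len(a.lab) - 11]
17. n13.wid = "xy"  ["xy"]
18. n13.mk = "kx"  ["kx"]
19. n14.off = -8  [terminal]
20. n13.pre = "kxxy"  [A.mk ++ A.wid]
21. n15.fin = 5  [S₀.fin + 14]
22. n16.lab = "zk"  [terminal]
23. n15.live = "vzk"  ["v" ++ e.lab]
24. n15.env = 27  [27]
25. n15.lab = 2  [S.fin - 3]
26. n8.live = "vzkkxxy"  [S₁.live ++ A.pre]
27. n8.env = -1  [S₁.env - 28]
28. n8.lab = 13  [C.env + 22]
29. n5.pre = "xxq"  [A.wid ++ "q"]
30. n2.live = "rx"  ["rx"]
31. n2.env = -2  [len(A.pre) - 5]
32. n2.lab = 2  [S.fin + C.env + 1]
33. n17.pre = false  [S₀.fin == S₁.env]
34. n18.wid = "mm"  ["mm"]
35. n18.mk = "wp"  ["wp"]
36. n19.ok = "mmp"  [A.wid ++ "p"]
37. n20.idx = 3  [len(C.ok)]
38. n20.mk = "kq"  ["kq"]
39. n21.lab = "nn"  [terminal]
40. n20.wid = 15  [D.idx + 12]
41. n20.tag = -8  [D.idx * -2 - 2]
42. n19.env = 4  [D.wid - 11]
43. n22.off = 18  [terminal]
44. n18.pre = "mz"  ["mz"]
45. n17.lim = -4  [len(A.pre) - 6]
46. n0.live = "zrx"  ["z" ++ S₁.live]
47. n0.env = -4  [S₁.lab - 6]
48. n0.lab = 12  [B.lim * 3 + 24]

15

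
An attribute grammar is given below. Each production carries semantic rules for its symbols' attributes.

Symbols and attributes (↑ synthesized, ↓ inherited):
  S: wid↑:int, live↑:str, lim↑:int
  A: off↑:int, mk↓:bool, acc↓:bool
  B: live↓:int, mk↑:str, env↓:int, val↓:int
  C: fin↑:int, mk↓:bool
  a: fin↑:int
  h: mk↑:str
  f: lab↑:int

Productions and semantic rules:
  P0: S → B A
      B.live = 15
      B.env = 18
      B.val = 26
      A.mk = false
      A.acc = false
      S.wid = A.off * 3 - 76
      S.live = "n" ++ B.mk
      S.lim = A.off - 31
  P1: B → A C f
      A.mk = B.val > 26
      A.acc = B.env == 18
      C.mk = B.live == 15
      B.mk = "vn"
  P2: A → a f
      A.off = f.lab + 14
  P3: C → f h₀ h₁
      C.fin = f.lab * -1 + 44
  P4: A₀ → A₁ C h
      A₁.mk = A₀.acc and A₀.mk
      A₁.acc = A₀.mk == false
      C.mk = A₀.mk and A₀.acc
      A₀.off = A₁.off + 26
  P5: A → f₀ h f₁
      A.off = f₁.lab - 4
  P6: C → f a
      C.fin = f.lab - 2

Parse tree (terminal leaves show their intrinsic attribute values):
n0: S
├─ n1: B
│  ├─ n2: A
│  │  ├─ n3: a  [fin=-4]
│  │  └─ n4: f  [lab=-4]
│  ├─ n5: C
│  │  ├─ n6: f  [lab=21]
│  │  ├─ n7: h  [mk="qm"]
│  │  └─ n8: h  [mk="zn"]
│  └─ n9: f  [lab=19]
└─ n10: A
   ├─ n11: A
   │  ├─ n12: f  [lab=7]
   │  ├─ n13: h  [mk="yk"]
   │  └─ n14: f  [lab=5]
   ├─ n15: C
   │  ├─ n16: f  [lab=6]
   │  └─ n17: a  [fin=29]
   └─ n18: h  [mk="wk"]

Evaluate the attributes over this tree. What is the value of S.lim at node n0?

-4

1. n1.live = 15  [15]
2. n1.env = 18  [18]
3. n1.val = 26  [26]
4. n2.mk = false  [B.val > 26]
5. n2.acc = true  [B.env == 18]
6. n3.fin = -4  [terminal]
7. n4.lab = -4  [terminal]
8. n2.off = 10  [f.lab + 14]
9. n5.mk = true  [B.live == 15]
10. n6.lab = 21  [terminal]
11. n7.mk = "qm"  [terminal]
12. n8.mk = "zn"  [terminal]
13. n5.fin = 23  [f.lab * -1 + 44]
14. n9.lab = 19  [terminal]
15. n1.mk = "vn"  ["vn"]
16. n10.mk = false  [false]
17. n10.acc = false  [false]
18. n11.mk = false  [A₀.acc and A₀.mk]
19. n11.acc = true  [A₀.mk == false]
20. n12.lab = 7  [terminal]
21. n13.mk = "yk"  [terminal]
22. n14.lab = 5  [terminal]
23. n11.off = 1  [f₁.lab - 4]
24. n15.mk = false  [A₀.mk and A₀.acc]
25. n16.lab = 6  [terminal]
26. n17.fin = 29  [terminal]
27. n15.fin = 4  [f.lab - 2]
28. n18.mk = "wk"  [terminal]
29. n10.off = 27  [A₁.off + 26]
30. n0.wid = 5  [A.off * 3 - 76]
31. n0.live = "nvn"  ["n" ++ B.mk]
32. n0.lim = -4  [A.off - 31]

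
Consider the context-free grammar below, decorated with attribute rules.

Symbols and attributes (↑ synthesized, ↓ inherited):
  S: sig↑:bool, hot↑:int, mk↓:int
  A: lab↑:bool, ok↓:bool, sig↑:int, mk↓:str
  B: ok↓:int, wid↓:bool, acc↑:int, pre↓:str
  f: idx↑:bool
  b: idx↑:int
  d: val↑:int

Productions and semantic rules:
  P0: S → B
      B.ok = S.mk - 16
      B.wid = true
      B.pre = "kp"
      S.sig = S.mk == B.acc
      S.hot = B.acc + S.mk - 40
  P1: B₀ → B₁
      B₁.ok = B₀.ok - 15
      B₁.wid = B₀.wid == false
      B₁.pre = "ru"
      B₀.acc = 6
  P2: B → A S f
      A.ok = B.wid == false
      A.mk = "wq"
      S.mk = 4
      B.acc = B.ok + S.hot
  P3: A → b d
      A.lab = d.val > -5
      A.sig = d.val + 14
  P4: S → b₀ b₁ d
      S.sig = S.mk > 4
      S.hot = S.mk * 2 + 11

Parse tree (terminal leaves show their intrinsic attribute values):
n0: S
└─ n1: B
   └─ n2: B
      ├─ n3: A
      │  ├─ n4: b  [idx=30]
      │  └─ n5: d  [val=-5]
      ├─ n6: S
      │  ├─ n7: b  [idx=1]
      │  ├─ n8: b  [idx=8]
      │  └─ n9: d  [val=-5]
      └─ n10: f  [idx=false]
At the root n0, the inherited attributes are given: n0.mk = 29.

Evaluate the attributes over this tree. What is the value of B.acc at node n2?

1. n0.mk = 29  [given at root]
2. n1.ok = 13  [S.mk - 16]
3. n1.wid = true  [true]
4. n1.pre = "kp"  ["kp"]
5. n2.ok = -2  [B₀.ok - 15]
6. n2.wid = false  [B₀.wid == false]
7. n2.pre = "ru"  ["ru"]
8. n3.ok = true  [B.wid == false]
9. n3.mk = "wq"  ["wq"]
10. n4.idx = 30  [terminal]
11. n5.val = -5  [terminal]
12. n3.lab = false  [d.val > -5]
13. n3.sig = 9  [d.val + 14]
14. n6.mk = 4  [4]
15. n7.idx = 1  [terminal]
16. n8.idx = 8  [terminal]
17. n9.val = -5  [terminal]
18. n6.sig = false  [S.mk > 4]
19. n6.hot = 19  [S.mk * 2 + 11]
20. n10.idx = false  [terminal]
21. n2.acc = 17  [B.ok + S.hot]
22. n1.acc = 6  [6]
23. n0.sig = false  [S.mk == B.acc]
24. n0.hot = -5  [B.acc + S.mk - 40]

17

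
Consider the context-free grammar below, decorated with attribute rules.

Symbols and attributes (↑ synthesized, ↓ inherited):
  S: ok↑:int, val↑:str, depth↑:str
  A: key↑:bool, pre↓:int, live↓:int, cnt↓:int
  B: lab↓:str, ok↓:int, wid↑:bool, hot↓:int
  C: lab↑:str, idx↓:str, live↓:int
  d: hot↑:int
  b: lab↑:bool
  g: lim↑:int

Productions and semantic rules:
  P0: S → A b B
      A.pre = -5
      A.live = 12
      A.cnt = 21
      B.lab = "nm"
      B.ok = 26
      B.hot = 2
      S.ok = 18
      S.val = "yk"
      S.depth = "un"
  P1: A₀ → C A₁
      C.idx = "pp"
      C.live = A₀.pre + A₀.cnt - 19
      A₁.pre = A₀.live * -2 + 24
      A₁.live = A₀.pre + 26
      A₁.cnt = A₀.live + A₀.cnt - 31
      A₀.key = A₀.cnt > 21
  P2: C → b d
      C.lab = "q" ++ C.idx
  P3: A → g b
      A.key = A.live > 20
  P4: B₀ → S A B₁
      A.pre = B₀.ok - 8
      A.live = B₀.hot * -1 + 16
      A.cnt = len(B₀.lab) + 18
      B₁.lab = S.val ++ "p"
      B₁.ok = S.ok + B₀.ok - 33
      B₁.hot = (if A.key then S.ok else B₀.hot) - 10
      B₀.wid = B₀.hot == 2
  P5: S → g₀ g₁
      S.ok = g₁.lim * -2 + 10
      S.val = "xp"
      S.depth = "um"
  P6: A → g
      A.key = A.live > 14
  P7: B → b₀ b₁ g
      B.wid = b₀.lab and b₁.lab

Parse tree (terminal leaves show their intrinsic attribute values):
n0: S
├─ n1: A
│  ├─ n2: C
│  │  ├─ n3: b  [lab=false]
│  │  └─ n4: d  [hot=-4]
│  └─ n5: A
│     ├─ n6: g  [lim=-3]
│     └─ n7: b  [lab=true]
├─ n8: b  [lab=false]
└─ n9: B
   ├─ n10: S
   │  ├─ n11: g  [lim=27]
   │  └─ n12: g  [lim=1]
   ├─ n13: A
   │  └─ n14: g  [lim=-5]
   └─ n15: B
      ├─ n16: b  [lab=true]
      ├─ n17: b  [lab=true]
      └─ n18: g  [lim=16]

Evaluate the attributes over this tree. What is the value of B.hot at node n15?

-8

1. n1.pre = -5  [-5]
2. n1.live = 12  [12]
3. n1.cnt = 21  [21]
4. n2.idx = "pp"  ["pp"]
5. n2.live = -3  [A₀.pre + A₀.cnt - 19]
6. n3.lab = false  [terminal]
7. n4.hot = -4  [terminal]
8. n2.lab = "qpp"  ["q" ++ C.idx]
9. n5.pre = 0  [A₀.live * -2 + 24]
10. n5.live = 21  [A₀.pre + 26]
11. n5.cnt = 2  [A₀.live + A₀.cnt - 31]
12. n6.lim = -3  [terminal]
13. n7.lab = true  [terminal]
14. n5.key = true  [A.live > 20]
15. n1.key = false  [A₀.cnt > 21]
16. n8.lab = false  [terminal]
17. n9.lab = "nm"  ["nm"]
18. n9.ok = 26  [26]
19. n9.hot = 2  [2]
20. n11.lim = 27  [terminal]
21. n12.lim = 1  [terminal]
22. n10.ok = 8  [g₁.lim * -2 + 10]
23. n10.val = "xp"  ["xp"]
24. n10.depth = "um"  ["um"]
25. n13.pre = 18  [B₀.ok - 8]
26. n13.live = 14  [B₀.hot * -1 + 16]
27. n13.cnt = 20  [len(B₀.lab) + 18]
28. n14.lim = -5  [terminal]
29. n13.key = false  [A.live > 14]
30. n15.lab = "xpp"  [S.val ++ "p"]
31. n15.ok = 1  [S.ok + B₀.ok - 33]
32. n15.hot = -8  [(if A.key then S.ok else B₀.hot) - 10]
33. n16.lab = true  [terminal]
34. n17.lab = true  [terminal]
35. n18.lim = 16  [terminal]
36. n15.wid = true  [b₀.lab and b₁.lab]
37. n9.wid = true  [B₀.hot == 2]
38. n0.ok = 18  [18]
39. n0.val = "yk"  ["yk"]
40. n0.depth = "un"  ["un"]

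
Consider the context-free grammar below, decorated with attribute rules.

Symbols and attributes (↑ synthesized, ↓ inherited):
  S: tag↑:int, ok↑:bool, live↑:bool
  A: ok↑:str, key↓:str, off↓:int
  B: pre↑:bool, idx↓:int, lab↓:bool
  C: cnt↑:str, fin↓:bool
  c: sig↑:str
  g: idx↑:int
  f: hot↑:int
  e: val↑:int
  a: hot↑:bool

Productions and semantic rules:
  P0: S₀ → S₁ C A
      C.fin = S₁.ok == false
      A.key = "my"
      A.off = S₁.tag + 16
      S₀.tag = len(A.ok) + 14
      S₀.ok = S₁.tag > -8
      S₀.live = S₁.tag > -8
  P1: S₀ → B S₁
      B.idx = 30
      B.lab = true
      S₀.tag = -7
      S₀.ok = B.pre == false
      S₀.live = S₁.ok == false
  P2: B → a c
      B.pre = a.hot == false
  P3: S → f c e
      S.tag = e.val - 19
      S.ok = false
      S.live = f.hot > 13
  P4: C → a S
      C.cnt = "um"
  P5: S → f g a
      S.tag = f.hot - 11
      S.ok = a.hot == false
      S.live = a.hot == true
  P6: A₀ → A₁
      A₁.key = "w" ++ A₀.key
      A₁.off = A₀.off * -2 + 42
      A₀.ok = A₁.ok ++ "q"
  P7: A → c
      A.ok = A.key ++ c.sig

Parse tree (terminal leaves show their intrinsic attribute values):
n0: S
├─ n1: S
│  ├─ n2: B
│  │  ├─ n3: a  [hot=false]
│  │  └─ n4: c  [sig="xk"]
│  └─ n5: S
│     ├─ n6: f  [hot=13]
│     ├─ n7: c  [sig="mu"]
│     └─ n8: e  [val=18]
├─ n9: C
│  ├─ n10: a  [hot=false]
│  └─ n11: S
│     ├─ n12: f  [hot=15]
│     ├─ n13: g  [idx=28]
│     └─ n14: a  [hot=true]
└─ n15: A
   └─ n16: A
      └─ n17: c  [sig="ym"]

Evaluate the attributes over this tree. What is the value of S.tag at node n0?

20

1. n2.idx = 30  [30]
2. n2.lab = true  [true]
3. n3.hot = false  [terminal]
4. n4.sig = "xk"  [terminal]
5. n2.pre = true  [a.hot == false]
6. n6.hot = 13  [terminal]
7. n7.sig = "mu"  [terminal]
8. n8.val = 18  [terminal]
9. n5.tag = -1  [e.val - 19]
10. n5.ok = false  [false]
11. n5.live = false  [f.hot > 13]
12. n1.tag = -7  [-7]
13. n1.ok = false  [B.pre == false]
14. n1.live = true  [S₁.ok == false]
15. n9.fin = true  [S₁.ok == false]
16. n10.hot = false  [terminal]
17. n12.hot = 15  [terminal]
18. n13.idx = 28  [terminal]
19. n14.hot = true  [terminal]
20. n11.tag = 4  [f.hot - 11]
21. n11.ok = false  [a.hot == false]
22. n11.live = true  [a.hot == true]
23. n9.cnt = "um"  ["um"]
24. n15.key = "my"  ["my"]
25. n15.off = 9  [S₁.tag + 16]
26. n16.key = "wmy"  ["w" ++ A₀.key]
27. n16.off = 24  [A₀.off * -2 + 42]
28. n17.sig = "ym"  [terminal]
29. n16.ok = "wmyym"  [A.key ++ c.sig]
30. n15.ok = "wmyymq"  [A₁.ok ++ "q"]
31. n0.tag = 20  [len(A.ok) + 14]
32. n0.ok = true  [S₁.tag > -8]
33. n0.live = true  [S₁.tag > -8]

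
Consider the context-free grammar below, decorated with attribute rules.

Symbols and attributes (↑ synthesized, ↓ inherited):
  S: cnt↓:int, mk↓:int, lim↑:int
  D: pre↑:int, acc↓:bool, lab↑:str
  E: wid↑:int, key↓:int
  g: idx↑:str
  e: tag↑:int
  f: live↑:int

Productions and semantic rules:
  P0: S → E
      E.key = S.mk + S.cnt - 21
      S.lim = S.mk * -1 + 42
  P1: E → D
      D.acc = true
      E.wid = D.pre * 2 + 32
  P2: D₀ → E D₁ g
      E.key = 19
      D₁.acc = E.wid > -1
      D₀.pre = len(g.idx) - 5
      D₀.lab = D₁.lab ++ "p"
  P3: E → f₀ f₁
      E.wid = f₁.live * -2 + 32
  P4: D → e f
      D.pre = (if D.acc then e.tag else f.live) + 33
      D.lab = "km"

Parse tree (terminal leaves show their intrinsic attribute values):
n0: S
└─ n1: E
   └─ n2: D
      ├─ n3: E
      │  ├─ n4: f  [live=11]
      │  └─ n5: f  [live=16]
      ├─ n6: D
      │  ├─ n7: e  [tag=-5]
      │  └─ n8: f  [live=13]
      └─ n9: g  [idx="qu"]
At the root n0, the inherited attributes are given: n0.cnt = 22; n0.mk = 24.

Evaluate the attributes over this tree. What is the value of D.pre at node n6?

28

1. n0.cnt = 22  [given at root]
2. n0.mk = 24  [given at root]
3. n1.key = 25  [S.mk + S.cnt - 21]
4. n2.acc = true  [true]
5. n3.key = 19  [19]
6. n4.live = 11  [terminal]
7. n5.live = 16  [terminal]
8. n3.wid = 0  [f₁.live * -2 + 32]
9. n6.acc = true  [E.wid > -1]
10. n7.tag = -5  [terminal]
11. n8.live = 13  [terminal]
12. n6.pre = 28  [(if D.acc then e.tag else f.live) + 33]
13. n6.lab = "km"  ["km"]
14. n9.idx = "qu"  [terminal]
15. n2.pre = -3  [len(g.idx) - 5]
16. n2.lab = "kmp"  [D₁.lab ++ "p"]
17. n1.wid = 26  [D.pre * 2 + 32]
18. n0.lim = 18  [S.mk * -1 + 42]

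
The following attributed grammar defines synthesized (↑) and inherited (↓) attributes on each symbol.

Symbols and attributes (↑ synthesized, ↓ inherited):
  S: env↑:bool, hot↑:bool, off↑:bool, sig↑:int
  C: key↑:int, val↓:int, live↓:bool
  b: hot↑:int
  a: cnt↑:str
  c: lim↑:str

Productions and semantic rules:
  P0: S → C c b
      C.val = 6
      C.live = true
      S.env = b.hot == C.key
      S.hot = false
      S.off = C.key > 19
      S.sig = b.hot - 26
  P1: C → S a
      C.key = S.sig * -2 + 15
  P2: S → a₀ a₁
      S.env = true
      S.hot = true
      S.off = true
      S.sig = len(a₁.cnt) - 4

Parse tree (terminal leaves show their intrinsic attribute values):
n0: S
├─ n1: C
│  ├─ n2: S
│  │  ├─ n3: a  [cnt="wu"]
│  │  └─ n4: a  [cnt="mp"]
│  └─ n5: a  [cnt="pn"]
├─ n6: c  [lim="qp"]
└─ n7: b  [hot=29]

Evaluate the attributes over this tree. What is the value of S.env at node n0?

1. n1.val = 6  [6]
2. n1.live = true  [true]
3. n3.cnt = "wu"  [terminal]
4. n4.cnt = "mp"  [terminal]
5. n2.env = true  [true]
6. n2.hot = true  [true]
7. n2.off = true  [true]
8. n2.sig = -2  [len(a₁.cnt) - 4]
9. n5.cnt = "pn"  [terminal]
10. n1.key = 19  [S.sig * -2 + 15]
11. n6.lim = "qp"  [terminal]
12. n7.hot = 29  [terminal]
13. n0.env = false  [b.hot == C.key]
14. n0.hot = false  [false]
15. n0.off = false  [C.key > 19]
16. n0.sig = 3  [b.hot - 26]

false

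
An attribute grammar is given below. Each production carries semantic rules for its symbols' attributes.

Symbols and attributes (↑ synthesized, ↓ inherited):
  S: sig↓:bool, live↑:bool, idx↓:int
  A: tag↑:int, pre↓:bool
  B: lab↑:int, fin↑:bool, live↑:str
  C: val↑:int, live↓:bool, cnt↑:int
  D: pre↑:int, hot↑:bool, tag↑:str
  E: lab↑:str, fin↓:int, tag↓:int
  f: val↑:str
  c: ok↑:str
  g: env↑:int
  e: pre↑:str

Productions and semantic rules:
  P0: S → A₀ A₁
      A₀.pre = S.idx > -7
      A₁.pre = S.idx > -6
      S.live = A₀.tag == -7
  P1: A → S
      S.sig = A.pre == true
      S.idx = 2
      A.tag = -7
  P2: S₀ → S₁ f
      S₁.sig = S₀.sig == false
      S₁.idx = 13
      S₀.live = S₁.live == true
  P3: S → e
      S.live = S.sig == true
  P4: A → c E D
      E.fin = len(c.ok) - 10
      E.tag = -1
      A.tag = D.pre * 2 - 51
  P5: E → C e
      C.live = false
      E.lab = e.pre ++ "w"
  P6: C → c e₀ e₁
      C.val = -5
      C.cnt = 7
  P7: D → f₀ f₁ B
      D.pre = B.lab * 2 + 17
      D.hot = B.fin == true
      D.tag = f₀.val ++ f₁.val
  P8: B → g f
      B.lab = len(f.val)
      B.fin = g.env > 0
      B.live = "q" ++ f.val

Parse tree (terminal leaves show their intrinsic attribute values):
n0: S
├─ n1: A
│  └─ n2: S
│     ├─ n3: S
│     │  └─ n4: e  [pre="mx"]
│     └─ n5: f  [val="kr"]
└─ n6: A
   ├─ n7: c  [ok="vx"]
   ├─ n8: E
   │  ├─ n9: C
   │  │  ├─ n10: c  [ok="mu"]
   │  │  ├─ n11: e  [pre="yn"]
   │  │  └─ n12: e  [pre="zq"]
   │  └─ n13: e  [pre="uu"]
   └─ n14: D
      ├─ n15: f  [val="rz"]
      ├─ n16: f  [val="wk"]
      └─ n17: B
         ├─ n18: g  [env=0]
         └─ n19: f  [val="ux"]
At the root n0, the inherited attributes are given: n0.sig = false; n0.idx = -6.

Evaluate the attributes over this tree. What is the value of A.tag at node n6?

-9

1. n0.sig = false  [given at root]
2. n0.idx = -6  [given at root]
3. n1.pre = true  [S.idx > -7]
4. n2.sig = true  [A.pre == true]
5. n2.idx = 2  [2]
6. n3.sig = false  [S₀.sig == false]
7. n3.idx = 13  [13]
8. n4.pre = "mx"  [terminal]
9. n3.live = false  [S.sig == true]
10. n5.val = "kr"  [terminal]
11. n2.live = false  [S₁.live == true]
12. n1.tag = -7  [-7]
13. n6.pre = false  [S.idx > -6]
14. n7.ok = "vx"  [terminal]
15. n8.fin = -8  [len(c.ok) - 10]
16. n8.tag = -1  [-1]
17. n9.live = false  [false]
18. n10.ok = "mu"  [terminal]
19. n11.pre = "yn"  [terminal]
20. n12.pre = "zq"  [terminal]
21. n9.val = -5  [-5]
22. n9.cnt = 7  [7]
23. n13.pre = "uu"  [terminal]
24. n8.lab = "uuw"  [e.pre ++ "w"]
25. n15.val = "rz"  [terminal]
26. n16.val = "wk"  [terminal]
27. n18.env = 0  [terminal]
28. n19.val = "ux"  [terminal]
29. n17.lab = 2  [len(f.val)]
30. n17.fin = false  [g.env > 0]
31. n17.live = "qux"  ["q" ++ f.val]
32. n14.pre = 21  [B.lab * 2 + 17]
33. n14.hot = false  [B.fin == true]
34. n14.tag = "rzwk"  [f₀.val ++ f₁.val]
35. n6.tag = -9  [D.pre * 2 - 51]
36. n0.live = true  [A₀.tag == -7]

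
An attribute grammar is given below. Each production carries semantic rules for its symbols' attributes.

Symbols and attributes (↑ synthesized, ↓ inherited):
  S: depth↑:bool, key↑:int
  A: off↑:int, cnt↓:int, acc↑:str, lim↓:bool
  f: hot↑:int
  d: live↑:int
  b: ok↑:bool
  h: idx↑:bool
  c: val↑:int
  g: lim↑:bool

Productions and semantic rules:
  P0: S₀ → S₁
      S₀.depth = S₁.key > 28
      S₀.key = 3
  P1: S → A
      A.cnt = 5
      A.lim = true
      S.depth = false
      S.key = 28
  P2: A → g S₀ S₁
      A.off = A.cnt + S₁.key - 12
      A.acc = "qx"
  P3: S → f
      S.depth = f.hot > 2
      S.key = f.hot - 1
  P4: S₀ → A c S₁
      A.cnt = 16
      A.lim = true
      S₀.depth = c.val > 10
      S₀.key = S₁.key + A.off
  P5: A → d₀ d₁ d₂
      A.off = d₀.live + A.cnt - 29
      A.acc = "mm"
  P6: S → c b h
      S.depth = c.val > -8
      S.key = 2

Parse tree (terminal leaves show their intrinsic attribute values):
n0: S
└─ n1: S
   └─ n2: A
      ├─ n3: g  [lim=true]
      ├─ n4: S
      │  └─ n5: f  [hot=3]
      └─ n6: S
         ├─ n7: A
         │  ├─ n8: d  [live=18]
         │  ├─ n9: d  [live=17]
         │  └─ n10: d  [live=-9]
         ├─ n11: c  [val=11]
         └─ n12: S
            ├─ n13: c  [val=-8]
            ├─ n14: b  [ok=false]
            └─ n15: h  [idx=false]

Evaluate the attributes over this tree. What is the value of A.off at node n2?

0

1. n2.cnt = 5  [5]
2. n2.lim = true  [true]
3. n3.lim = true  [terminal]
4. n5.hot = 3  [terminal]
5. n4.depth = true  [f.hot > 2]
6. n4.key = 2  [f.hot - 1]
7. n7.cnt = 16  [16]
8. n7.lim = true  [true]
9. n8.live = 18  [terminal]
10. n9.live = 17  [terminal]
11. n10.live = -9  [terminal]
12. n7.off = 5  [d₀.live + A.cnt - 29]
13. n7.acc = "mm"  ["mm"]
14. n11.val = 11  [terminal]
15. n13.val = -8  [terminal]
16. n14.ok = false  [terminal]
17. n15.idx = false  [terminal]
18. n12.depth = false  [c.val > -8]
19. n12.key = 2  [2]
20. n6.depth = true  [c.val > 10]
21. n6.key = 7  [S₁.key + A.off]
22. n2.off = 0  [A.cnt + S₁.key - 12]
23. n2.acc = "qx"  ["qx"]
24. n1.depth = false  [false]
25. n1.key = 28  [28]
26. n0.depth = false  [S₁.key > 28]
27. n0.key = 3  [3]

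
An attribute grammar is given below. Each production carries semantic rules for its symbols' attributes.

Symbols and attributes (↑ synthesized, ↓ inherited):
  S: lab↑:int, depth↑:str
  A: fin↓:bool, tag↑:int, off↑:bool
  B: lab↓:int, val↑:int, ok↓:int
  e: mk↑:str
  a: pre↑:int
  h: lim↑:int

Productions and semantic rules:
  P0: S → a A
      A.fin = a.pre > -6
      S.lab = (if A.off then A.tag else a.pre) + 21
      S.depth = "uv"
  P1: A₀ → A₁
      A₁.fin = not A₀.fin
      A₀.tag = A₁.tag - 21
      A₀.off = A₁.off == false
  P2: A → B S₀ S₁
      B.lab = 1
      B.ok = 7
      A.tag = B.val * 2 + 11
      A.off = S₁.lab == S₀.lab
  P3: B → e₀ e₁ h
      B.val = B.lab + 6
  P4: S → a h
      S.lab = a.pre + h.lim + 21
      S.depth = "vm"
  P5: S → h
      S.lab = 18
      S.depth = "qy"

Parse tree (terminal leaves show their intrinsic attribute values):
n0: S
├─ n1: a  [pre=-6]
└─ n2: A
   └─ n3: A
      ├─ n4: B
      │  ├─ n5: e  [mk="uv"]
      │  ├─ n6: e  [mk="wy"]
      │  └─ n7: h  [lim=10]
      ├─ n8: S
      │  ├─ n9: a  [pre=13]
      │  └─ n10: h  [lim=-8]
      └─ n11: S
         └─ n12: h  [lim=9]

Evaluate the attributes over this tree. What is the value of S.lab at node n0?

25

1. n1.pre = -6  [terminal]
2. n2.fin = false  [a.pre > -6]
3. n3.fin = true  [not A₀.fin]
4. n4.lab = 1  [1]
5. n4.ok = 7  [7]
6. n5.mk = "uv"  [terminal]
7. n6.mk = "wy"  [terminal]
8. n7.lim = 10  [terminal]
9. n4.val = 7  [B.lab + 6]
10. n9.pre = 13  [terminal]
11. n10.lim = -8  [terminal]
12. n8.lab = 26  [a.pre + h.lim + 21]
13. n8.depth = "vm"  ["vm"]
14. n12.lim = 9  [terminal]
15. n11.lab = 18  [18]
16. n11.depth = "qy"  ["qy"]
17. n3.tag = 25  [B.val * 2 + 11]
18. n3.off = false  [S₁.lab == S₀.lab]
19. n2.tag = 4  [A₁.tag - 21]
20. n2.off = true  [A₁.off == false]
21. n0.lab = 25  [(if A.off then A.tag else a.pre) + 21]
22. n0.depth = "uv"  ["uv"]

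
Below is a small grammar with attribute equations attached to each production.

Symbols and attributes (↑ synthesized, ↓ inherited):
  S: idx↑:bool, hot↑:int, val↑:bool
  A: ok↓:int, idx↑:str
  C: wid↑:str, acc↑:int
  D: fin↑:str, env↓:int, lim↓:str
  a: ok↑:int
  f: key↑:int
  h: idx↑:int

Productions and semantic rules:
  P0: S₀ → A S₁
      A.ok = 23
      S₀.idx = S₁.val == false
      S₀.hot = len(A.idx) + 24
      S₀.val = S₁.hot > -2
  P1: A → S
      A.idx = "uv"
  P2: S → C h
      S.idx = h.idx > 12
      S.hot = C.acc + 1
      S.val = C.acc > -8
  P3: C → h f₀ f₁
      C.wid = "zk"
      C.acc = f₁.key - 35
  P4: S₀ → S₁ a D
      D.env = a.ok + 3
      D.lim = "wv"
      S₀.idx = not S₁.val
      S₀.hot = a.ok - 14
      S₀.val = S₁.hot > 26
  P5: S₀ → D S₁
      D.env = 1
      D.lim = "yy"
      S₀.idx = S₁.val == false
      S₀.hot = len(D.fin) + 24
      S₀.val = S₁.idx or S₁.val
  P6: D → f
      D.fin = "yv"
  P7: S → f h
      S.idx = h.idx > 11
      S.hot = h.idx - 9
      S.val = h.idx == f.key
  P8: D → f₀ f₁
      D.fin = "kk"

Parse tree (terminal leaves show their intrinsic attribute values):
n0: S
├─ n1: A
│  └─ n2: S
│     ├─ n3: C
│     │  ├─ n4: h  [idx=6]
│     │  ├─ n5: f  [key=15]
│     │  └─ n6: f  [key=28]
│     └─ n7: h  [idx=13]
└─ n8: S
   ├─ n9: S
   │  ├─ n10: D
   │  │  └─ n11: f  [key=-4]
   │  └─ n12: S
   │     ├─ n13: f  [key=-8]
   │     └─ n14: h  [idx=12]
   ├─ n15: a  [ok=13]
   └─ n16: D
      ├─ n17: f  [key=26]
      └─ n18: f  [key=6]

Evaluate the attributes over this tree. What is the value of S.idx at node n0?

true

1. n1.ok = 23  [23]
2. n4.idx = 6  [terminal]
3. n5.key = 15  [terminal]
4. n6.key = 28  [terminal]
5. n3.wid = "zk"  ["zk"]
6. n3.acc = -7  [f₁.key - 35]
7. n7.idx = 13  [terminal]
8. n2.idx = true  [h.idx > 12]
9. n2.hot = -6  [C.acc + 1]
10. n2.val = true  [C.acc > -8]
11. n1.idx = "uv"  ["uv"]
12. n10.env = 1  [1]
13. n10.lim = "yy"  ["yy"]
14. n11.key = -4  [terminal]
15. n10.fin = "yv"  ["yv"]
16. n13.key = -8  [terminal]
17. n14.idx = 12  [terminal]
18. n12.idx = true  [h.idx > 11]
19. n12.hot = 3  [h.idx - 9]
20. n12.val = false  [h.idx == f.key]
21. n9.idx = true  [S₁.val == false]
22. n9.hot = 26  [len(D.fin) + 24]
23. n9.val = true  [S₁.idx or S₁.val]
24. n15.ok = 13  [terminal]
25. n16.env = 16  [a.ok + 3]
26. n16.lim = "wv"  ["wv"]
27. n17.key = 26  [terminal]
28. n18.key = 6  [terminal]
29. n16.fin = "kk"  ["kk"]
30. n8.idx = false  [not S₁.val]
31. n8.hot = -1  [a.ok - 14]
32. n8.val = false  [S₁.hot > 26]
33. n0.idx = true  [S₁.val == false]
34. n0.hot = 26  [len(A.idx) + 24]
35. n0.val = true  [S₁.hot > -2]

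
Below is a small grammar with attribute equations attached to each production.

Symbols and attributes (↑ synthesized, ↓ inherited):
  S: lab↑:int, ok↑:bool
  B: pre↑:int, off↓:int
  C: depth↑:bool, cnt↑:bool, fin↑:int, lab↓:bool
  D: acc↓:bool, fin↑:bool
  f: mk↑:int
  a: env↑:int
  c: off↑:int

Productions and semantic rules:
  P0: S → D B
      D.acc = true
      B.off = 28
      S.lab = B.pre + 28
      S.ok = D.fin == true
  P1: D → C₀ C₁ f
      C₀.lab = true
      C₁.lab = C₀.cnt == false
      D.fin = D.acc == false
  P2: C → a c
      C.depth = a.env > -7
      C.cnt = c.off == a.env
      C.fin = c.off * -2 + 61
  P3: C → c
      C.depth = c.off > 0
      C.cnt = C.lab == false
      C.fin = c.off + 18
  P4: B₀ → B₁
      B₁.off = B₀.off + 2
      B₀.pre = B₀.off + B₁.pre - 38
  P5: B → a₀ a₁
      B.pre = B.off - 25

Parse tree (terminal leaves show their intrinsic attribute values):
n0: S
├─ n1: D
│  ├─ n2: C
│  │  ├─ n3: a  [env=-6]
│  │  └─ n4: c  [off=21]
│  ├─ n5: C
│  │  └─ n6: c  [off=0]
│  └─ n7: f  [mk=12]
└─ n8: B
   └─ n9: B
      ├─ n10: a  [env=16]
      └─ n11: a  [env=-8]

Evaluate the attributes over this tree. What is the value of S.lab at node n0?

23

1. n1.acc = true  [true]
2. n2.lab = true  [true]
3. n3.env = -6  [terminal]
4. n4.off = 21  [terminal]
5. n2.depth = true  [a.env > -7]
6. n2.cnt = false  [c.off == a.env]
7. n2.fin = 19  [c.off * -2 + 61]
8. n5.lab = true  [C₀.cnt == false]
9. n6.off = 0  [terminal]
10. n5.depth = false  [c.off > 0]
11. n5.cnt = false  [C.lab == false]
12. n5.fin = 18  [c.off + 18]
13. n7.mk = 12  [terminal]
14. n1.fin = false  [D.acc == false]
15. n8.off = 28  [28]
16. n9.off = 30  [B₀.off + 2]
17. n10.env = 16  [terminal]
18. n11.env = -8  [terminal]
19. n9.pre = 5  [B.off - 25]
20. n8.pre = -5  [B₀.off + B₁.pre - 38]
21. n0.lab = 23  [B.pre + 28]
22. n0.ok = false  [D.fin == true]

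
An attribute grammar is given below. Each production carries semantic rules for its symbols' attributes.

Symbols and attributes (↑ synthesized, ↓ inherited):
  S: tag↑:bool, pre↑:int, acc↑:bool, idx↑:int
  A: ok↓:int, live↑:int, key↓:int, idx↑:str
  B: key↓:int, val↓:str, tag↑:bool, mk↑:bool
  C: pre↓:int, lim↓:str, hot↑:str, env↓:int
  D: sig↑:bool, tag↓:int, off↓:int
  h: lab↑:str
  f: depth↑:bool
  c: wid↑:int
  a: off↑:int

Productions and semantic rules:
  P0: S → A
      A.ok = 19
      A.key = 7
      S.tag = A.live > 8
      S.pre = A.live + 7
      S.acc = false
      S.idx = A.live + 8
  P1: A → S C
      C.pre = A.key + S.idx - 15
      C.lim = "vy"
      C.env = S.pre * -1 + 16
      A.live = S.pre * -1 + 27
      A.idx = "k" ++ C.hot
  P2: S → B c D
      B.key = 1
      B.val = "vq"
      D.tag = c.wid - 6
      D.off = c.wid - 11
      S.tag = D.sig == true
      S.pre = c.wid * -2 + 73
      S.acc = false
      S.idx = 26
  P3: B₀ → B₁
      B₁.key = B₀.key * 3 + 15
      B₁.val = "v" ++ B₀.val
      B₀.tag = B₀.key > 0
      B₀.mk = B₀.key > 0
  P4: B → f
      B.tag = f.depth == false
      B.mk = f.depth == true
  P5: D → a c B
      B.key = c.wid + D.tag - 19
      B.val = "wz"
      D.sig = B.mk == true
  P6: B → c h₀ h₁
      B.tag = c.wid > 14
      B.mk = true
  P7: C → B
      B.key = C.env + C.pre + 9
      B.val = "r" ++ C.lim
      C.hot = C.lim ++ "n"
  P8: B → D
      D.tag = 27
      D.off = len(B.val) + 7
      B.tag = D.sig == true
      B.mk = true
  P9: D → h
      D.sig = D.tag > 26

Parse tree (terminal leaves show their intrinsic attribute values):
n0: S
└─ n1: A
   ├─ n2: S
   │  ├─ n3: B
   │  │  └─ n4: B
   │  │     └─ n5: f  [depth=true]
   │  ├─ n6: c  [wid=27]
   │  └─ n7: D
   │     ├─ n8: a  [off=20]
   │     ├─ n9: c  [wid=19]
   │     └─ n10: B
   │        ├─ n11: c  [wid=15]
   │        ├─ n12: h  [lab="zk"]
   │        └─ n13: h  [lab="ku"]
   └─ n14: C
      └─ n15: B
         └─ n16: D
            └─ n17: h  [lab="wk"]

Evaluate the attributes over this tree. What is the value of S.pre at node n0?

15

1. n1.ok = 19  [19]
2. n1.key = 7  [7]
3. n3.key = 1  [1]
4. n3.val = "vq"  ["vq"]
5. n4.key = 18  [B₀.key * 3 + 15]
6. n4.val = "vvq"  ["v" ++ B₀.val]
7. n5.depth = true  [terminal]
8. n4.tag = false  [f.depth == false]
9. n4.mk = true  [f.depth == true]
10. n3.tag = true  [B₀.key > 0]
11. n3.mk = true  [B₀.key > 0]
12. n6.wid = 27  [terminal]
13. n7.tag = 21  [c.wid - 6]
14. n7.off = 16  [c.wid - 11]
15. n8.off = 20  [terminal]
16. n9.wid = 19  [terminal]
17. n10.key = 21  [c.wid + D.tag - 19]
18. n10.val = "wz"  ["wz"]
19. n11.wid = 15  [terminal]
20. n12.lab = "zk"  [terminal]
21. n13.lab = "ku"  [terminal]
22. n10.tag = true  [c.wid > 14]
23. n10.mk = true  [true]
24. n7.sig = true  [B.mk == true]
25. n2.tag = true  [D.sig == true]
26. n2.pre = 19  [c.wid * -2 + 73]
27. n2.acc = false  [false]
28. n2.idx = 26  [26]
29. n14.pre = 18  [A.key + S.idx - 15]
30. n14.lim = "vy"  ["vy"]
31. n14.env = -3  [S.pre * -1 + 16]
32. n15.key = 24  [C.env + C.pre + 9]
33. n15.val = "rvy"  ["r" ++ C.lim]
34. n16.tag = 27  [27]
35. n16.off = 10  [len(B.val) + 7]
36. n17.lab = "wk"  [terminal]
37. n16.sig = true  [D.tag > 26]
38. n15.tag = true  [D.sig == true]
39. n15.mk = true  [true]
40. n14.hot = "vyn"  [C.lim ++ "n"]
41. n1.live = 8  [S.pre * -1 + 27]
42. n1.idx = "kvyn"  ["k" ++ C.hot]
43. n0.tag = false  [A.live > 8]
44. n0.pre = 15  [A.live + 7]
45. n0.acc = false  [false]
46. n0.idx = 16  [A.live + 8]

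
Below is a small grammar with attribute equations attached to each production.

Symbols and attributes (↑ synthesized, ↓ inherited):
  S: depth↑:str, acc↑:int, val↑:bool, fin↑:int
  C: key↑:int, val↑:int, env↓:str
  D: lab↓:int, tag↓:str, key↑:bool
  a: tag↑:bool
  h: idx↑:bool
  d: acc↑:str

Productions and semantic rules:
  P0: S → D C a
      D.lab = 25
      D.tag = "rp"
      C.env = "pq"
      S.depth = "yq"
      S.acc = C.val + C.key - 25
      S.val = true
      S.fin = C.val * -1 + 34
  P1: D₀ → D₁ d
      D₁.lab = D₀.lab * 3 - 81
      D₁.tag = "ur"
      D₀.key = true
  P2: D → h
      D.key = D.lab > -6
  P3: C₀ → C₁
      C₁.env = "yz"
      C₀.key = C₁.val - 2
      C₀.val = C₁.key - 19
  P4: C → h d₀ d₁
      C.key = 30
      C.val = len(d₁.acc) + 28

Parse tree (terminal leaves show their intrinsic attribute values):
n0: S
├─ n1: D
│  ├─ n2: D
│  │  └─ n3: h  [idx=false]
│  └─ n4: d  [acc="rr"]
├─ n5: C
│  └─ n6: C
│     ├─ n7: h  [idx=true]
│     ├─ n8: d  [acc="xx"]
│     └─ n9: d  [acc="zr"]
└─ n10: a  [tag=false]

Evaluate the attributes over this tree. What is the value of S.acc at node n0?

14

1. n1.lab = 25  [25]
2. n1.tag = "rp"  ["rp"]
3. n2.lab = -6  [D₀.lab * 3 - 81]
4. n2.tag = "ur"  ["ur"]
5. n3.idx = false  [terminal]
6. n2.key = false  [D.lab > -6]
7. n4.acc = "rr"  [terminal]
8. n1.key = true  [true]
9. n5.env = "pq"  ["pq"]
10. n6.env = "yz"  ["yz"]
11. n7.idx = true  [terminal]
12. n8.acc = "xx"  [terminal]
13. n9.acc = "zr"  [terminal]
14. n6.key = 30  [30]
15. n6.val = 30  [len(d₁.acc) + 28]
16. n5.key = 28  [C₁.val - 2]
17. n5.val = 11  [C₁.key - 19]
18. n10.tag = false  [terminal]
19. n0.depth = "yq"  ["yq"]
20. n0.acc = 14  [C.val + C.key - 25]
21. n0.val = true  [true]
22. n0.fin = 23  [C.val * -1 + 34]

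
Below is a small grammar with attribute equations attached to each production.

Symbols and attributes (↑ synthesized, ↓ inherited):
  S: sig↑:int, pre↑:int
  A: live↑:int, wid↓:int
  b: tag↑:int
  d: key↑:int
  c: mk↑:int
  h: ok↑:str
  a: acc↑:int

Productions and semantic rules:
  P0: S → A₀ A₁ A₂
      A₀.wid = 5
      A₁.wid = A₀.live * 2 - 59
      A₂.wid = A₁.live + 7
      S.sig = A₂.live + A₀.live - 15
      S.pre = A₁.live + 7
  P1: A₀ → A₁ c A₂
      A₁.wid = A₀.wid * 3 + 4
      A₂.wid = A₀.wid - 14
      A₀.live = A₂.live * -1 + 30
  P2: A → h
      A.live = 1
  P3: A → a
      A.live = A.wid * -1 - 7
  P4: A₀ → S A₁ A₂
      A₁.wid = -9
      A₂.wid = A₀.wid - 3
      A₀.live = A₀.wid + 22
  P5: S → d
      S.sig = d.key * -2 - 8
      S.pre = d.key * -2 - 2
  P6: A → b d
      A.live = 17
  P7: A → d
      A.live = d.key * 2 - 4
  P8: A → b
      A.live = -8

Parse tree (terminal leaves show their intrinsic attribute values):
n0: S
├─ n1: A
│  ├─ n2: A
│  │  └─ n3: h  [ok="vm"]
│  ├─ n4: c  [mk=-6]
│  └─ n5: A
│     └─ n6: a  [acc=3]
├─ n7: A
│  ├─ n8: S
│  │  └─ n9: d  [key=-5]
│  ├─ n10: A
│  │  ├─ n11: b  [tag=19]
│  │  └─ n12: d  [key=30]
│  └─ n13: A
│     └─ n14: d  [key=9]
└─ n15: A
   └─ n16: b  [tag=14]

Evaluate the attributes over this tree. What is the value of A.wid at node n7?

-3

1. n1.wid = 5  [5]
2. n2.wid = 19  [A₀.wid * 3 + 4]
3. n3.ok = "vm"  [terminal]
4. n2.live = 1  [1]
5. n4.mk = -6  [terminal]
6. n5.wid = -9  [A₀.wid - 14]
7. n6.acc = 3  [terminal]
8. n5.live = 2  [A.wid * -1 - 7]
9. n1.live = 28  [A₂.live * -1 + 30]
10. n7.wid = -3  [A₀.live * 2 - 59]
11. n9.key = -5  [terminal]
12. n8.sig = 2  [d.key * -2 - 8]
13. n8.pre = 8  [d.key * -2 - 2]
14. n10.wid = -9  [-9]
15. n11.tag = 19  [terminal]
16. n12.key = 30  [terminal]
17. n10.live = 17  [17]
18. n13.wid = -6  [A₀.wid - 3]
19. n14.key = 9  [terminal]
20. n13.live = 14  [d.key * 2 - 4]
21. n7.live = 19  [A₀.wid + 22]
22. n15.wid = 26  [A₁.live + 7]
23. n16.tag = 14  [terminal]
24. n15.live = -8  [-8]
25. n0.sig = 5  [A₂.live + A₀.live - 15]
26. n0.pre = 26  [A₁.live + 7]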